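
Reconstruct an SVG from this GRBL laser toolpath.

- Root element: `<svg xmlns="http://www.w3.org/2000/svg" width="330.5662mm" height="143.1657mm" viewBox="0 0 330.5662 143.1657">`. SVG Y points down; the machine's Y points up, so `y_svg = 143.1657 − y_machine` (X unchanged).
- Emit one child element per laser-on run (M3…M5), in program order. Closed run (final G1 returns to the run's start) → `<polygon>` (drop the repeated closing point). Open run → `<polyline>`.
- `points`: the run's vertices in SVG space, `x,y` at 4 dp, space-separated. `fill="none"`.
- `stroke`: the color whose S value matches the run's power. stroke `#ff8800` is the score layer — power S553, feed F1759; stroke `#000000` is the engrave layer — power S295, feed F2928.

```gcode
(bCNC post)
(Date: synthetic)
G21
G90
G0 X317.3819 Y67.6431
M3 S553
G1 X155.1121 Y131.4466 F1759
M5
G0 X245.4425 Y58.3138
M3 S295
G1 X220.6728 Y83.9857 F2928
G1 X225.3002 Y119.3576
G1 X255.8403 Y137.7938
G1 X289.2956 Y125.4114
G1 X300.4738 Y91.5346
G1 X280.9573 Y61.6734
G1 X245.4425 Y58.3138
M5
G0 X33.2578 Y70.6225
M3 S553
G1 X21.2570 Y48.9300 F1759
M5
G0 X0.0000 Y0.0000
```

y_svg = 143.1657 − y_m.

[1] S553→`#ff8800` (score); open run; points: 317.3819,75.5226 155.1121,11.7191

[2] S295→`#000000` (engrave); closed run; points: 245.4425,84.8519 220.6728,59.1800 225.3002,23.8081 255.8403,5.3719 289.2956,17.7543 300.4738,51.6311 280.9573,81.4923

[3] S553→`#ff8800` (score); open run; points: 33.2578,72.5432 21.2570,94.2357

<svg xmlns="http://www.w3.org/2000/svg" width="330.5662mm" height="143.1657mm" viewBox="0 0 330.5662 143.1657">
  <polyline points="317.3819,75.5226 155.1121,11.7191" fill="none" stroke="#ff8800"/>
  <polygon points="245.4425,84.8519 220.6728,59.1800 225.3002,23.8081 255.8403,5.3719 289.2956,17.7543 300.4738,51.6311 280.9573,81.4923" fill="none" stroke="#000000"/>
  <polyline points="33.2578,72.5432 21.2570,94.2357" fill="none" stroke="#ff8800"/>
</svg>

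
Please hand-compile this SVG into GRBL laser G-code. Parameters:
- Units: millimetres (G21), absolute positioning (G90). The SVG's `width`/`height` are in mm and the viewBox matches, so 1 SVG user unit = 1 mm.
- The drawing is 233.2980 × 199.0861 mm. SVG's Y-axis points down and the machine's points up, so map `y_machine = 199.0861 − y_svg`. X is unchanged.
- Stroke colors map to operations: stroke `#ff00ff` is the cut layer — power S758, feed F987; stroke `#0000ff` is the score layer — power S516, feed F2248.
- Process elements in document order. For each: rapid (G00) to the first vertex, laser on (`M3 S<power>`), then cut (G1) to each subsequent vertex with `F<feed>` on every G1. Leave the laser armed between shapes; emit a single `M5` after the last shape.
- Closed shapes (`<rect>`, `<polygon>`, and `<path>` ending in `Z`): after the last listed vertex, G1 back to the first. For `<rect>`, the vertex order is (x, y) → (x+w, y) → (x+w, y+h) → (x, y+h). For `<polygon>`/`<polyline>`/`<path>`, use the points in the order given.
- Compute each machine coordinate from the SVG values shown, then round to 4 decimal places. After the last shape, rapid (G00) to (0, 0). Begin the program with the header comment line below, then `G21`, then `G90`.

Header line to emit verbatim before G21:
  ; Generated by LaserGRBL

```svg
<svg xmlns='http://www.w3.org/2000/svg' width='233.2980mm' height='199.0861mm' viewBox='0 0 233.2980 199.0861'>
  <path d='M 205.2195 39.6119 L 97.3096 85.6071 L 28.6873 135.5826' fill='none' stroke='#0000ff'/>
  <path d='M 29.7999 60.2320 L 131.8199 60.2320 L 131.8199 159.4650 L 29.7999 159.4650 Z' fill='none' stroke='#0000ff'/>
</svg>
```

; Generated by LaserGRBL
G21
G90
G00 X205.2195 Y159.4742
M3 S516
G1 X97.3096 Y113.4790 F2248
G1 X28.6873 Y63.5035 F2248
G00 X29.7999 Y138.8541
M3 S516
G1 X131.8199 Y138.8541 F2248
G1 X131.8199 Y39.6211 F2248
G1 X29.7999 Y39.6211 F2248
G1 X29.7999 Y138.8541 F2248
M5
G00 X0.0000 Y0.0000

Since the viewBox matches the mm dimensions, user units are millimetres directly. The only transform is the Y-flip y_m = 199.0861 − y_svg.

Shape 1 is a open polyline drawn with `<path>`. Its stroke #0000ff means score at S516, F2248. After flipping Y the toolpath is (205.2195,159.4742) → (97.3096,113.4790) → (28.6873,63.5035).

Shape 2 is a rectangle drawn with `<path>`. Its stroke #0000ff means score at S516, F2248. After flipping Y the toolpath is (29.7999,138.8541) → (131.8199,138.8541) → (131.8199,39.6211) → (29.7999,39.6211) → (29.7999,138.8541), returning to the start.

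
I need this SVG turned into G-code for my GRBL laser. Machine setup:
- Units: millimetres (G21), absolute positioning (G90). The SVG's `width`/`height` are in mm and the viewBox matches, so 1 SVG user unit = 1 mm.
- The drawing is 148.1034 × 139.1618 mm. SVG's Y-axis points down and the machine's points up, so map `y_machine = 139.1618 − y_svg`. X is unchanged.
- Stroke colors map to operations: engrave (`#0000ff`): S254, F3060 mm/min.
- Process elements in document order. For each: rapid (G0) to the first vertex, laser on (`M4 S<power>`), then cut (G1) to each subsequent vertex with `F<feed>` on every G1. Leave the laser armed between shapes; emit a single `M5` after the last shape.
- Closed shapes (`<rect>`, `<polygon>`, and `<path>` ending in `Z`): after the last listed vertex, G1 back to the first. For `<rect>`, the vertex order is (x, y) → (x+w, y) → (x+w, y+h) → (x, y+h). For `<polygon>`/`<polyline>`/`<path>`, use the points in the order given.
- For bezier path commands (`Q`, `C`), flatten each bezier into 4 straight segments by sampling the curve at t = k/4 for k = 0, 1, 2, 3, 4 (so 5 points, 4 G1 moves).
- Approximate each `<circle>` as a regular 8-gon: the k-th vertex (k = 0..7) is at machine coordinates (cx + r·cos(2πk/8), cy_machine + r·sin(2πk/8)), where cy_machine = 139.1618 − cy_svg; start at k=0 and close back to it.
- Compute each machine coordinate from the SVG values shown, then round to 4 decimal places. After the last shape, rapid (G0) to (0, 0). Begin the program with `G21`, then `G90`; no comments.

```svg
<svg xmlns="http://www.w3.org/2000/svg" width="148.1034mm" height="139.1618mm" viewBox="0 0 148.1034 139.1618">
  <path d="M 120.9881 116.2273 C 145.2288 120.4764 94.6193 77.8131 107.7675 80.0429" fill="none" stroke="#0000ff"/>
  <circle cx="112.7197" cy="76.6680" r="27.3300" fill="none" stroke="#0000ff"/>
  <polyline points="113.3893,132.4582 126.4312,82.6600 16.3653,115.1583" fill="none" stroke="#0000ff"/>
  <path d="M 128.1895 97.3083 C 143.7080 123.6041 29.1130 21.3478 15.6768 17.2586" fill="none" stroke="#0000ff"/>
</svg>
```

1 u = 1 mm; y_m = 139.1618 − y.

[1] `<path>` cubic bezier, #0000ff→engrave S254 F3060: (120.9881,22.9345) → (127.3000,27.1093) → (118.5375,40.2695) → (107.6952,53.8083) → (107.7675,59.1189)

[2] `<circle>` circle, #0000ff→engrave S254 F3060: (140.0497,62.4938) → (132.0449,81.8190) → (112.7197,89.8238) → (93.3945,81.8190) → (85.3897,62.4938) → (93.3945,43.1686) → (112.7197,35.1638) → (132.0449,43.1686) → (140.0497,62.4938) (closed)

[3] `<polyline>` open polyline, #0000ff→engrave S254 F3060: (113.3893,6.7036) → (126.4312,56.5018) → (16.3653,24.0035)

[4] `<path>` cubic bezier, #0000ff→engrave S254 F3060: (128.1895,41.8535) → (119.0457,42.6927) → (82.7912,70.4840) → (41.1076,103.9725) → (15.6768,121.9032)

G21
G90
G0 X120.9881 Y22.9345
M4 S254
G1 X127.3000 Y27.1093 F3060
G1 X118.5375 Y40.2695 F3060
G1 X107.6952 Y53.8083 F3060
G1 X107.7675 Y59.1189 F3060
G0 X140.0497 Y62.4938
M4 S254
G1 X132.0449 Y81.8190 F3060
G1 X112.7197 Y89.8238 F3060
G1 X93.3945 Y81.8190 F3060
G1 X85.3897 Y62.4938 F3060
G1 X93.3945 Y43.1686 F3060
G1 X112.7197 Y35.1638 F3060
G1 X132.0449 Y43.1686 F3060
G1 X140.0497 Y62.4938 F3060
G0 X113.3893 Y6.7036
M4 S254
G1 X126.4312 Y56.5018 F3060
G1 X16.3653 Y24.0035 F3060
G0 X128.1895 Y41.8535
M4 S254
G1 X119.0457 Y42.6927 F3060
G1 X82.7912 Y70.4840 F3060
G1 X41.1076 Y103.9725 F3060
G1 X15.6768 Y121.9032 F3060
M5
G0 X0.0000 Y0.0000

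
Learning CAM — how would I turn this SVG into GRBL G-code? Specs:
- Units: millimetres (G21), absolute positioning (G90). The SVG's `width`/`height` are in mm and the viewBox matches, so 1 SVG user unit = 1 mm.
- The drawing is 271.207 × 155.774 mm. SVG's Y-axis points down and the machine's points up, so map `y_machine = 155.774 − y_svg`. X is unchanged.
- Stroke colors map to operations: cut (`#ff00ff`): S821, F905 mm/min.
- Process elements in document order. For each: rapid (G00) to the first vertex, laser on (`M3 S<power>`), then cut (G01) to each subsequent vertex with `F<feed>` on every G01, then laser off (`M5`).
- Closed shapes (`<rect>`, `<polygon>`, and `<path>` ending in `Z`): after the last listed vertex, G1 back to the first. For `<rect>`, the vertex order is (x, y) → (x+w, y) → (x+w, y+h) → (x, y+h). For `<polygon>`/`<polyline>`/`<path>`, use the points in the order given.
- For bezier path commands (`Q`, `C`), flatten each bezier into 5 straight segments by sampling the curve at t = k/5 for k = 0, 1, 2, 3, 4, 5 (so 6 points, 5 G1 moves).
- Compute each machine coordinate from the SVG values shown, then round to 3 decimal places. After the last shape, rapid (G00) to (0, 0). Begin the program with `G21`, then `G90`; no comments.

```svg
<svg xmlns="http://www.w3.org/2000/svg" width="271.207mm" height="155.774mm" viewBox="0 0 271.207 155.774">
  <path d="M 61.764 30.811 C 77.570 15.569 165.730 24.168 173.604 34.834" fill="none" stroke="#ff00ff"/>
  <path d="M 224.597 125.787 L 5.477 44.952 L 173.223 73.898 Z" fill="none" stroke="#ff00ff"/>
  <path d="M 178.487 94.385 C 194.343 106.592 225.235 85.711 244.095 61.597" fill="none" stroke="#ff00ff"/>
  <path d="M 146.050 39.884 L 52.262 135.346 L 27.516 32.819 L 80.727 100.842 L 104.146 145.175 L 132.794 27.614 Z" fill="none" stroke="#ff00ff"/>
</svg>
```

G21
G90
G00 X61.764 Y124.963
M3 S821
G01 X78.709 Y131.421 F905
G01 X105.692 Y133.203 F905
G01 X135.387 Y131.354 F905
G01 X160.466 Y126.917 F905
G01 X173.604 Y120.940 F905
M5
G00 X224.597 Y29.987
M3 S821
G01 X5.477 Y110.822 F905
G01 X173.223 Y81.876 F905
G01 X224.597 Y29.987 F905
M5
G00 X178.487 Y61.389
M3 S821
G01 X189.588 Y57.797 F905
G01 X202.999 Y60.712 F905
G01 X217.420 Y68.703 F905
G01 X231.552 Y80.335 F905
G01 X244.095 Y94.177 F905
M5
G00 X146.050 Y115.890
M3 S821
G01 X52.262 Y20.428 F905
G01 X27.516 Y122.955 F905
G01 X80.727 Y54.932 F905
G01 X104.146 Y10.599 F905
G01 X132.794 Y128.160 F905
G01 X146.050 Y115.890 F905
M5
G00 X0.000 Y0.000

viewBox `0 0 271.207 155.774` with mm width/height → 1 unit = 1 mm. Flip: y_m = 155.774 − y_svg.

**Shape 1** — `<path>` cubic bezier, stroke `#ff00ff` → cut (S821, F905). Control points (SVG): P0=(61.764,30.811), P1=(77.570,15.569), P2=(165.730,24.168), P3=(173.604,34.834); sampled at t=k/5. Machine vertices: (61.764,124.963) → (78.709,131.421) → (105.692,133.203) → (135.387,131.354) → (160.466,126.917) → (173.604,120.940). Open path.

**Shape 2** — `<path>` closed polygon, stroke `#ff00ff` → cut (S821, F905). Machine vertices: (224.597,29.987) → (5.477,110.822) → (173.223,81.876) → (224.597,29.987). Closed: final G1 returns to the first vertex.

**Shape 3** — `<path>` cubic bezier, stroke `#ff00ff` → cut (S821, F905). Control points (SVG): P0=(178.487,94.385), P1=(194.343,106.592), P2=(225.235,85.711), P3=(244.095,61.597); sampled at t=k/5. Machine vertices: (178.487,61.389) → (189.588,57.797) → (202.999,60.712) → (217.420,68.703) → (231.552,80.335) → (244.095,94.177). Open path.

**Shape 4** — `<path>` closed polygon, stroke `#ff00ff` → cut (S821, F905). Machine vertices: (146.050,115.890) → (52.262,20.428) → (27.516,122.955) → (80.727,54.932) → (104.146,10.599) → (132.794,128.160) → (146.050,115.890). Closed: final G1 returns to the first vertex.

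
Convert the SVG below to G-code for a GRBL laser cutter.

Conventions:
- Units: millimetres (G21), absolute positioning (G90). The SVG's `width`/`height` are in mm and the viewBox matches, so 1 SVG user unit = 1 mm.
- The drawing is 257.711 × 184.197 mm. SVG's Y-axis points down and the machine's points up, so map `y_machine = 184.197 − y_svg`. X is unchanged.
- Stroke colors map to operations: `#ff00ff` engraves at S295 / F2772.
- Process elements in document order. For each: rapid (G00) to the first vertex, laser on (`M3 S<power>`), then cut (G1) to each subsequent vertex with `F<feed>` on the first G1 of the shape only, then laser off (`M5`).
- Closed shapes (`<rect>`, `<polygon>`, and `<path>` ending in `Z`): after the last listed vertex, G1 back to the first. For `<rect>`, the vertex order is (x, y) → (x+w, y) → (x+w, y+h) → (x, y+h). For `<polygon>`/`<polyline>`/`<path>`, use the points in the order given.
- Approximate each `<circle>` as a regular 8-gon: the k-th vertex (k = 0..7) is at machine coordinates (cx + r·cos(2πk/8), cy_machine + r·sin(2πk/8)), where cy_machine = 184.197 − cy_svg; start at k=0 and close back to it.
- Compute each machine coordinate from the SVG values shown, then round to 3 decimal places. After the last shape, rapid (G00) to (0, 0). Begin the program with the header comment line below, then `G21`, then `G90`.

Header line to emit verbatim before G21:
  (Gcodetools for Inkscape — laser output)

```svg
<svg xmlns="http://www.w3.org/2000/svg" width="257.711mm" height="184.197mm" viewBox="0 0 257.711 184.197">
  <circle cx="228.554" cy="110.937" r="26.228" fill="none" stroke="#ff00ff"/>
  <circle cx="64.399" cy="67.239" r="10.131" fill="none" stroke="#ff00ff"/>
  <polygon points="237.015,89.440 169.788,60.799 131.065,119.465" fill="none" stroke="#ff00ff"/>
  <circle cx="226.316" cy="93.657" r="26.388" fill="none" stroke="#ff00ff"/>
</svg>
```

1 u = 1 mm; y_m = 184.197 − y.

[1] `<circle>` circle, #ff00ff→engrave S295 F2772: (254.782,73.260) → (247.100,91.806) → (228.554,99.488) → (210.008,91.806) → (202.326,73.260) → (210.008,54.714) → (228.554,47.032) → (247.100,54.714) → (254.782,73.260) (closed)

[2] `<circle>` circle, #ff00ff→engrave S295 F2772: (74.530,116.958) → (71.563,124.122) → (64.399,127.089) → (57.235,124.122) → (54.268,116.958) → (57.235,109.794) → (64.399,106.827) → (71.563,109.794) → (74.530,116.958) (closed)

[3] `<polygon>` closed polygon, #ff00ff→engrave S295 F2772: (237.015,94.757) → (169.788,123.398) → (131.065,64.732) → (237.015,94.757) (closed)

[4] `<circle>` circle, #ff00ff→engrave S295 F2772: (252.704,90.540) → (244.975,109.199) → (226.316,116.928) → (207.657,109.199) → (199.928,90.540) → (207.657,71.881) → (226.316,64.152) → (244.975,71.881) → (252.704,90.540) (closed)

(Gcodetools for Inkscape — laser output)
G21
G90
G00 X254.782 Y73.260
M3 S295
G1 X247.100 Y91.806 F2772
G1 X228.554 Y99.488
G1 X210.008 Y91.806
G1 X202.326 Y73.260
G1 X210.008 Y54.714
G1 X228.554 Y47.032
G1 X247.100 Y54.714
G1 X254.782 Y73.260
M5
G00 X74.530 Y116.958
M3 S295
G1 X71.563 Y124.122 F2772
G1 X64.399 Y127.089
G1 X57.235 Y124.122
G1 X54.268 Y116.958
G1 X57.235 Y109.794
G1 X64.399 Y106.827
G1 X71.563 Y109.794
G1 X74.530 Y116.958
M5
G00 X237.015 Y94.757
M3 S295
G1 X169.788 Y123.398 F2772
G1 X131.065 Y64.732
G1 X237.015 Y94.757
M5
G00 X252.704 Y90.540
M3 S295
G1 X244.975 Y109.199 F2772
G1 X226.316 Y116.928
G1 X207.657 Y109.199
G1 X199.928 Y90.540
G1 X207.657 Y71.881
G1 X226.316 Y64.152
G1 X244.975 Y71.881
G1 X252.704 Y90.540
M5
G00 X0.000 Y0.000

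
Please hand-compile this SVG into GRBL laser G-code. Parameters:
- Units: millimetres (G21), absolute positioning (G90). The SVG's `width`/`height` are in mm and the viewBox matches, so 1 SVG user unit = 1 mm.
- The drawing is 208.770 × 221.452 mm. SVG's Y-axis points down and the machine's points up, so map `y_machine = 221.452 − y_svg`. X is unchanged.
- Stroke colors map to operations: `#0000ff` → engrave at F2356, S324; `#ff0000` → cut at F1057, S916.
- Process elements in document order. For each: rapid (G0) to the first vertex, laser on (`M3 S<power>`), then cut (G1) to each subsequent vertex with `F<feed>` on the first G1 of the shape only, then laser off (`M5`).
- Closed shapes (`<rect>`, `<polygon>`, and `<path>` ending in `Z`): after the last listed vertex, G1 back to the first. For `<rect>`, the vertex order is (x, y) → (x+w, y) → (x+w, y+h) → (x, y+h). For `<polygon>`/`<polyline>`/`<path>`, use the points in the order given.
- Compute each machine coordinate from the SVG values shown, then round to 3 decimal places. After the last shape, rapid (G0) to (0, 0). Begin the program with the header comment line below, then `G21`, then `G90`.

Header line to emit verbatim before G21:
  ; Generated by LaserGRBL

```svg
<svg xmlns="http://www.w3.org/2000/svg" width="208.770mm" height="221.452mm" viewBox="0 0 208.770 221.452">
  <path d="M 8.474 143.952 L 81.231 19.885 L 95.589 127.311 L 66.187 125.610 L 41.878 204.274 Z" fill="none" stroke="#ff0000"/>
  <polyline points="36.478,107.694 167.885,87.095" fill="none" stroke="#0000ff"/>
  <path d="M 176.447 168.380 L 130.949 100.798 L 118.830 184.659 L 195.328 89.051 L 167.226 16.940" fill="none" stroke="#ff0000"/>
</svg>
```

; Generated by LaserGRBL
G21
G90
G0 X8.474 Y77.500
M3 S916
G1 X81.231 Y201.567 F1057
G1 X95.589 Y94.141
G1 X66.187 Y95.842
G1 X41.878 Y17.178
G1 X8.474 Y77.500
M5
G0 X36.478 Y113.758
M3 S324
G1 X167.885 Y134.357 F2356
M5
G0 X176.447 Y53.072
M3 S916
G1 X130.949 Y120.654 F1057
G1 X118.830 Y36.793
G1 X195.328 Y132.401
G1 X167.226 Y204.512
M5
G0 X0.000 Y0.000

1 u = 1 mm; y_m = 221.452 − y.

[1] `<path>` closed polygon, #ff0000→cut S916 F1057: (8.474,77.500) → (81.231,201.567) → (95.589,94.141) → (66.187,95.842) → (41.878,17.178) → (8.474,77.500) (closed)

[2] `<polyline>` line segment, #0000ff→engrave S324 F2356: (36.478,113.758) → (167.885,134.357)

[3] `<path>` open polyline, #ff0000→cut S916 F1057: (176.447,53.072) → (130.949,120.654) → (118.830,36.793) → (195.328,132.401) → (167.226,204.512)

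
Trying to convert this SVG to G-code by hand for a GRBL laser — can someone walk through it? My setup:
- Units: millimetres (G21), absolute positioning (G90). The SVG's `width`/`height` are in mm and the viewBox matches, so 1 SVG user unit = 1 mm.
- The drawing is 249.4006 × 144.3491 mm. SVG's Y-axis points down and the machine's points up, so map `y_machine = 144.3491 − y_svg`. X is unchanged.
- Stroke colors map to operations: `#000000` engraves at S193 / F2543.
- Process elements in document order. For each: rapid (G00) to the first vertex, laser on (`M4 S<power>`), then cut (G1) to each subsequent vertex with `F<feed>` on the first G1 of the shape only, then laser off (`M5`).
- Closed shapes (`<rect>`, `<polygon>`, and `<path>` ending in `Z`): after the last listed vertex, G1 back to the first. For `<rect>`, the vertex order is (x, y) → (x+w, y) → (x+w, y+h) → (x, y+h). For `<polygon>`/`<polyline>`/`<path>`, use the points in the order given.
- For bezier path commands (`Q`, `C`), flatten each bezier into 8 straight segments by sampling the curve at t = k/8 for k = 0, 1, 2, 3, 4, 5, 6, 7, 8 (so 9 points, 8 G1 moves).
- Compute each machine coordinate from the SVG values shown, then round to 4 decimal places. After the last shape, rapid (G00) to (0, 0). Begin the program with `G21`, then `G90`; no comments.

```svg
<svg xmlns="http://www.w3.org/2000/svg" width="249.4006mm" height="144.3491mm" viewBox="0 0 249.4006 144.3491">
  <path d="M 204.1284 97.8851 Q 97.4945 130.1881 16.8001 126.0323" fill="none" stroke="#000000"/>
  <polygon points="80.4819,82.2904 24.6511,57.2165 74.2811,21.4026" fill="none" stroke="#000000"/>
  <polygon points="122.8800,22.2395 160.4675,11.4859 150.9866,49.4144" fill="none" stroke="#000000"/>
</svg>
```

Since the viewBox matches the mm dimensions, user units are millimetres directly. The only transform is the Y-flip y_m = 144.3491 − y_svg.

Shape 1 is a quadratic bezier drawn with `<path>`. Its stroke #000000 means engrave at S193, F2543. After flipping Y the toolpath is (204.1284,46.4640) → (177.8752,38.9579) → (152.4327,32.5912) → (127.8007,27.3638) → (103.9794,23.2757) → (80.9686,20.3270) → (58.7685,18.5176) → (37.3790,17.8475) → (16.8001,18.3168).

Shape 2 is a regular polygon drawn with `<polygon>`. Its stroke #000000 means engrave at S193, F2543. After flipping Y the toolpath is (80.4819,62.0587) → (24.6511,87.1326) → (74.2811,122.9465) → (80.4819,62.0587), returning to the start.

Shape 3 is a regular polygon drawn with `<polygon>`. Its stroke #000000 means engrave at S193, F2543. After flipping Y the toolpath is (122.8800,122.1096) → (160.4675,132.8632) → (150.9866,94.9347) → (122.8800,122.1096), returning to the start.

G21
G90
G00 X204.1284 Y46.4640
M4 S193
G1 X177.8752 Y38.9579 F2543
G1 X152.4327 Y32.5912
G1 X127.8007 Y27.3638
G1 X103.9794 Y23.2757
G1 X80.9686 Y20.3270
G1 X58.7685 Y18.5176
G1 X37.3790 Y17.8475
G1 X16.8001 Y18.3168
M5
G00 X80.4819 Y62.0587
M4 S193
G1 X24.6511 Y87.1326 F2543
G1 X74.2811 Y122.9465
G1 X80.4819 Y62.0587
M5
G00 X122.8800 Y122.1096
M4 S193
G1 X160.4675 Y132.8632 F2543
G1 X150.9866 Y94.9347
G1 X122.8800 Y122.1096
M5
G00 X0.0000 Y0.0000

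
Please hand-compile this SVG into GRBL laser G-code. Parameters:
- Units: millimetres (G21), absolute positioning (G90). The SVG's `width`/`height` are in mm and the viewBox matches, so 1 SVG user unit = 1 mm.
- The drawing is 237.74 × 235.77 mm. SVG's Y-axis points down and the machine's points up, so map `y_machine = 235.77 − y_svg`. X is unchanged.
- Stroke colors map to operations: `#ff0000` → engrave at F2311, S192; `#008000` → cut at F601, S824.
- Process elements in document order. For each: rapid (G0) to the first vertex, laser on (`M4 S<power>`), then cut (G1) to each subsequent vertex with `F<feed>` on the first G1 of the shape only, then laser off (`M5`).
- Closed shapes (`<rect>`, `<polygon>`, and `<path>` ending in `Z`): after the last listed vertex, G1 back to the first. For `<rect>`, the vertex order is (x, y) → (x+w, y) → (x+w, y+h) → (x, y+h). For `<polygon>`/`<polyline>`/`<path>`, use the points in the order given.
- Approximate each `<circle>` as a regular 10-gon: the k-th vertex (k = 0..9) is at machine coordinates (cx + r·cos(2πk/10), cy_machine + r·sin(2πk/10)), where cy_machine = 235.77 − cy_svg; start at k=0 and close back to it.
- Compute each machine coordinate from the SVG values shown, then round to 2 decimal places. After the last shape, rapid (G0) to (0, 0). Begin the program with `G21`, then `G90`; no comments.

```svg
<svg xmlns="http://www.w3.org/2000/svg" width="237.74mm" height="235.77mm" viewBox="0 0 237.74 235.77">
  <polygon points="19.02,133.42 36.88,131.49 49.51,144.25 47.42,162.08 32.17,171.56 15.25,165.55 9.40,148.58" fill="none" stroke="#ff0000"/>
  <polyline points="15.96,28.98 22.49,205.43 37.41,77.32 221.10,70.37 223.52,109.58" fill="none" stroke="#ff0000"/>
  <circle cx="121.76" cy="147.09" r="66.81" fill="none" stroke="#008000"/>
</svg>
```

1 u = 1 mm; y_m = 235.77 − y.

[1] `<polygon>` regular polygon, #ff0000→engrave S192 F2311: (19.02,102.35) → (36.88,104.28) → (49.51,91.52) → (47.42,73.69) → (32.17,64.21) → (15.25,70.22) → (9.40,87.19) → (19.02,102.35) (closed)

[2] `<polyline>` open polyline, #ff0000→engrave S192 F2311: (15.96,206.79) → (22.49,30.34) → (37.41,158.45) → (221.10,165.40) → (223.52,126.19)

[3] `<circle>` circle, #008000→cut S824 F601: (188.57,88.68) → (175.81,127.95) → (142.41,152.22) → (101.11,152.22) → (67.71,127.95) → (54.95,88.68) → (67.71,49.41) → (101.11,25.14) → (142.41,25.14) → (175.81,49.41) → (188.57,88.68) (closed)

G21
G90
G0 X19.02 Y102.35
M4 S192
G1 X36.88 Y104.28 F2311
G1 X49.51 Y91.52
G1 X47.42 Y73.69
G1 X32.17 Y64.21
G1 X15.25 Y70.22
G1 X9.40 Y87.19
G1 X19.02 Y102.35
M5
G0 X15.96 Y206.79
M4 S192
G1 X22.49 Y30.34 F2311
G1 X37.41 Y158.45
G1 X221.10 Y165.40
G1 X223.52 Y126.19
M5
G0 X188.57 Y88.68
M4 S824
G1 X175.81 Y127.95 F601
G1 X142.41 Y152.22
G1 X101.11 Y152.22
G1 X67.71 Y127.95
G1 X54.95 Y88.68
G1 X67.71 Y49.41
G1 X101.11 Y25.14
G1 X142.41 Y25.14
G1 X175.81 Y49.41
G1 X188.57 Y88.68
M5
G0 X0.00 Y0.00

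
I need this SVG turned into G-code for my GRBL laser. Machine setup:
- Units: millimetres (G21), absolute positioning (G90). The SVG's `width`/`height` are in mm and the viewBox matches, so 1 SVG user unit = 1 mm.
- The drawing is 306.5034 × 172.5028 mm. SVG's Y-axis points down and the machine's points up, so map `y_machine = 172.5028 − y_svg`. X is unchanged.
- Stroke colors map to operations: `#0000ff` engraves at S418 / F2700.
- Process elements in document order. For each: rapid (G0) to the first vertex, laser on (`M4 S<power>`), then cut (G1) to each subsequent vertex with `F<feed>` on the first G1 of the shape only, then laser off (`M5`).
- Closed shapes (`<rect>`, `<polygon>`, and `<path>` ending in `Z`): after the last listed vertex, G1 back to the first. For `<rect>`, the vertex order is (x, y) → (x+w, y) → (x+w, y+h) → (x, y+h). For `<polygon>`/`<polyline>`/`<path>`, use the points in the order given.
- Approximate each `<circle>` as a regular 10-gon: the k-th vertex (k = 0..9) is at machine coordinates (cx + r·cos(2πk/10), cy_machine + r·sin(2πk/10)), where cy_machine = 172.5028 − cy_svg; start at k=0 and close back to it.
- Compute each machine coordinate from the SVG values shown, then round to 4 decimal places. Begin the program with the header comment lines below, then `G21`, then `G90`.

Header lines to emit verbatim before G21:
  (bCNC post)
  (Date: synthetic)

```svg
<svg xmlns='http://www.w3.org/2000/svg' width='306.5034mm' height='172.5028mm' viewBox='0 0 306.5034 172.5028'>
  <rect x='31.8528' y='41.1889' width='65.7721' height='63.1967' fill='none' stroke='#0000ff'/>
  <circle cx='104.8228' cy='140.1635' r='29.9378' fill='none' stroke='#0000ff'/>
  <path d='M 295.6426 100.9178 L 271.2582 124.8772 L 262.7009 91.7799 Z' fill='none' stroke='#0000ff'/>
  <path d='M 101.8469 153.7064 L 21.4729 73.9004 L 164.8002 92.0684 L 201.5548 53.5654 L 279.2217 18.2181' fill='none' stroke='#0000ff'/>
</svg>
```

(bCNC post)
(Date: synthetic)
G21
G90
G0 X31.8528 Y131.3139
M4 S418
G1 X97.6249 Y131.3139 F2700
G1 X97.6249 Y68.1172
G1 X31.8528 Y68.1172
G1 X31.8528 Y131.3139
M5
G0 X134.7606 Y32.3393
M4 S418
G1 X129.0430 Y49.9363 F2700
G1 X114.0741 Y60.8118
G1 X95.5715 Y60.8118
G1 X80.6026 Y49.9363
G1 X74.8850 Y32.3393
G1 X80.6026 Y14.7423
G1 X95.5715 Y3.8668
G1 X114.0741 Y3.8668
G1 X129.0430 Y14.7423
G1 X134.7606 Y32.3393
M5
G0 X295.6426 Y71.5850
M4 S418
G1 X271.2582 Y47.6256 F2700
G1 X262.7009 Y80.7229
G1 X295.6426 Y71.5850
M5
G0 X101.8469 Y18.7964
M4 S418
G1 X21.4729 Y98.6024 F2700
G1 X164.8002 Y80.4344
G1 X201.5548 Y118.9374
G1 X279.2217 Y154.2847
M5

Since the viewBox matches the mm dimensions, user units are millimetres directly. The only transform is the Y-flip y_m = 172.5028 − y_svg.

Shape 1 is a rectangle drawn with `<rect>`. Its stroke #0000ff means engrave at S418, F2700. After flipping Y the toolpath is (31.8528,131.3139) → (97.6249,131.3139) → (97.6249,68.1172) → (31.8528,68.1172) → (31.8528,131.3139), returning to the start.

Shape 2 is a circle drawn with `<circle>`. Its stroke #0000ff means engrave at S418, F2700. After flipping Y the toolpath is (134.7606,32.3393) → (129.0430,49.9363) → (114.0741,60.8118) → (95.5715,60.8118) → (80.6026,49.9363) → (74.8850,32.3393) → (80.6026,14.7423) → (95.5715,3.8668) → (114.0741,3.8668) → (129.0430,14.7423) → (134.7606,32.3393), returning to the start.

Shape 3 is a regular polygon drawn with `<path>`. Its stroke #0000ff means engrave at S418, F2700. After flipping Y the toolpath is (295.6426,71.5850) → (271.2582,47.6256) → (262.7009,80.7229) → (295.6426,71.5850), returning to the start.

Shape 4 is a open polyline drawn with `<path>`. Its stroke #0000ff means engrave at S418, F2700. After flipping Y the toolpath is (101.8469,18.7964) → (21.4729,98.6024) → (164.8002,80.4344) → (201.5548,118.9374) → (279.2217,154.2847).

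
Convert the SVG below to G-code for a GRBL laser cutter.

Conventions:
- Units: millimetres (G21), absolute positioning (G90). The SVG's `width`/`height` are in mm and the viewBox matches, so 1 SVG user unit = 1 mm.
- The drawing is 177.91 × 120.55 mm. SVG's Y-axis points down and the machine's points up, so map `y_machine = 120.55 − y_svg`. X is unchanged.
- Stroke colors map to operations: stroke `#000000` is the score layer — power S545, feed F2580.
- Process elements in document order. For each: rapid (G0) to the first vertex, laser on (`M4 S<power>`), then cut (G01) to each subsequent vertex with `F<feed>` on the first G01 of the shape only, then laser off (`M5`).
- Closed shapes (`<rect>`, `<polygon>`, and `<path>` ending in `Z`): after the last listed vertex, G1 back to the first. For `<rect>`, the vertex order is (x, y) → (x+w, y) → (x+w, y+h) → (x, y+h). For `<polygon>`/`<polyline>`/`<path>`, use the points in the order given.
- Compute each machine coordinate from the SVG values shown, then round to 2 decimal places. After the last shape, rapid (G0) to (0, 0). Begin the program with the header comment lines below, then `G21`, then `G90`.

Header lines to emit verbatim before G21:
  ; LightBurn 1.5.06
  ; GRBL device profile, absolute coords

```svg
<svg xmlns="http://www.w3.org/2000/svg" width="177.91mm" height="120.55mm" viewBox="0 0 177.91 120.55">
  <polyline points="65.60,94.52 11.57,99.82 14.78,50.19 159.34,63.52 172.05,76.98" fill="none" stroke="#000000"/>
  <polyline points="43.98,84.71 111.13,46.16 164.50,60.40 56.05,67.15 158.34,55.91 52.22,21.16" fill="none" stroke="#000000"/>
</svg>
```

; LightBurn 1.5.06
; GRBL device profile, absolute coords
G21
G90
G0 X65.60 Y26.03
M4 S545
G01 X11.57 Y20.73 F2580
G01 X14.78 Y70.36
G01 X159.34 Y57.03
G01 X172.05 Y43.57
M5
G0 X43.98 Y35.84
M4 S545
G01 X111.13 Y74.39 F2580
G01 X164.50 Y60.15
G01 X56.05 Y53.40
G01 X158.34 Y64.64
G01 X52.22 Y99.39
M5
G0 X0.00 Y0.00

1 u = 1 mm; y_m = 120.55 − y.

[1] `<polyline>` open polyline, #000000→score S545 F2580: (65.60,26.03) → (11.57,20.73) → (14.78,70.36) → (159.34,57.03) → (172.05,43.57)

[2] `<polyline>` open polyline, #000000→score S545 F2580: (43.98,35.84) → (111.13,74.39) → (164.50,60.15) → (56.05,53.40) → (158.34,64.64) → (52.22,99.39)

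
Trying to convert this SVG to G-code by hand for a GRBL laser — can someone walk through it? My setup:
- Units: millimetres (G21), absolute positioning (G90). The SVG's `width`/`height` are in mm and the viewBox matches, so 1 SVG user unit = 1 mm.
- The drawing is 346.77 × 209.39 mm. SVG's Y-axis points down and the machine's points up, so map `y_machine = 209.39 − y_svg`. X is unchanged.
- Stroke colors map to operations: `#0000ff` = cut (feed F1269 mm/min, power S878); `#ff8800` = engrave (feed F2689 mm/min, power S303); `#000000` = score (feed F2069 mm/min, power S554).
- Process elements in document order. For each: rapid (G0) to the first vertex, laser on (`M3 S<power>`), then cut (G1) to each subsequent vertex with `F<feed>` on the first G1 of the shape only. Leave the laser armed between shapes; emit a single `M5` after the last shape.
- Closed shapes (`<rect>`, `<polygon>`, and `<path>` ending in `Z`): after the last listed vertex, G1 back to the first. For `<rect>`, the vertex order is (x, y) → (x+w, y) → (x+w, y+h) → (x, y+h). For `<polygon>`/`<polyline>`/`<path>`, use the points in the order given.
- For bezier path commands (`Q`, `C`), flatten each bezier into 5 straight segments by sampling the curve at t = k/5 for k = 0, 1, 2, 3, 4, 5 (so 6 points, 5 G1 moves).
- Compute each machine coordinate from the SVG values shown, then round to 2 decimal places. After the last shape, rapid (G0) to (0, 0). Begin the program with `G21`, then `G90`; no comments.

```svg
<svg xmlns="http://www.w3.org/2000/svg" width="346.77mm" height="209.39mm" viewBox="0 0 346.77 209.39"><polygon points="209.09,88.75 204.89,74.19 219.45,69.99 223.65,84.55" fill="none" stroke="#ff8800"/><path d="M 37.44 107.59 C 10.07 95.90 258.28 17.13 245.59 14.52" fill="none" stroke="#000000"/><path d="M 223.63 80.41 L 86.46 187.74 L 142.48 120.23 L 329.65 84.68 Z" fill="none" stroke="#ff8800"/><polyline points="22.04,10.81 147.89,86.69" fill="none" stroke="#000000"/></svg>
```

G21
G90
G0 X209.09 Y120.64
M3 S303
G1 X204.89 Y135.20 F2689
G1 X219.45 Y139.40
G1 X223.65 Y124.84
G1 X209.09 Y120.64
G0 X37.44 Y101.80
M3 S554
G1 X49.80 Y115.72 F2069
G1 X102.54 Y138.86
G1 X169.92 Y164.35
G1 X226.19 Y185.31
G1 X245.59 Y194.87
G0 X223.63 Y128.98
M3 S303
G1 X86.46 Y21.65 F2689
G1 X142.48 Y89.16
G1 X329.65 Y124.71
G1 X223.63 Y128.98
G0 X22.04 Y198.58
M3 S554
G1 X147.89 Y122.70 F2069
M5
G0 X0.00 Y0.00

viewBox `0 0 346.77 209.39` with mm width/height → 1 unit = 1 mm. Flip: y_m = 209.39 − y_svg.

**Shape 1** — `<polygon>` regular polygon, stroke `#ff8800` → engrave (S303, F2689). Machine vertices: (209.09,120.64) → (204.89,135.20) → (219.45,139.40) → (223.65,124.84) → (209.09,120.64). Closed: final G1 returns to the first vertex.

**Shape 2** — `<path>` cubic bezier, stroke `#000000` → score (S554, F2069). Control points (SVG): P0=(37.44,107.59), P1=(10.07,95.90), P2=(258.28,17.13), P3=(245.59,14.52); sampled at t=k/5. Machine vertices: (37.44,101.80) → (49.80,115.72) → (102.54,138.86) → (169.92,164.35) → (226.19,185.31) → (245.59,194.87). Open path.

**Shape 3** — `<path>` closed polygon, stroke `#ff8800` → engrave (S303, F2689). Machine vertices: (223.63,128.98) → (86.46,21.65) → (142.48,89.16) → (329.65,124.71) → (223.63,128.98). Closed: final G1 returns to the first vertex.

**Shape 4** — `<polyline>` line segment, stroke `#000000` → score (S554, F2069). Machine vertices: (22.04,198.58) → (147.89,122.70). Open path.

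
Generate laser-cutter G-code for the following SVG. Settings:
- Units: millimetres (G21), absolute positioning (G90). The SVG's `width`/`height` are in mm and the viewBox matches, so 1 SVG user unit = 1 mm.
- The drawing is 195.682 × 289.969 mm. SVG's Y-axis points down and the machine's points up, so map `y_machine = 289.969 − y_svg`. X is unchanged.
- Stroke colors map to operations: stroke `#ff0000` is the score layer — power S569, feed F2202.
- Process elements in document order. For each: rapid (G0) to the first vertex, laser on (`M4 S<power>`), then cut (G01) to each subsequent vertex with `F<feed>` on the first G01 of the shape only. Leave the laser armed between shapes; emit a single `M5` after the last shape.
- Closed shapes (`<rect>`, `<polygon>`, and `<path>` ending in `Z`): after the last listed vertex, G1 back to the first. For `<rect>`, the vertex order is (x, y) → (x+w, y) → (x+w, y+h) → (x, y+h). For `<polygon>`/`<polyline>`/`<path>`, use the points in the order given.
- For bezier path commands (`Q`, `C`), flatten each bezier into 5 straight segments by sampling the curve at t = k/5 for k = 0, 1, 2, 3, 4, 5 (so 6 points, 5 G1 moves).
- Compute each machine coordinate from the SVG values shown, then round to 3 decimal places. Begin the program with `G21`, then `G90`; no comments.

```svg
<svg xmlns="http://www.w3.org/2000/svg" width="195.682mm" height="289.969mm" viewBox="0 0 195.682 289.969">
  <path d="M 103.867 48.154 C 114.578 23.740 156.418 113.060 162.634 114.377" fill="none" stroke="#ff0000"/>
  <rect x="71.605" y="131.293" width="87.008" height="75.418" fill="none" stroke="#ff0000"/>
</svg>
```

G21
G90
G0 X103.867 Y241.815
M4 S569
G01 X113.495 Y244.429 F2202
G01 X127.390 Y229.431
G01 X142.347 Y206.503
G01 X155.164 Y185.329
G01 X162.634 Y175.592
G0 X71.605 Y158.676
M4 S569
G01 X158.613 Y158.676 F2202
G01 X158.613 Y83.258
G01 X71.605 Y83.258
G01 X71.605 Y158.676
M5

viewBox `0 0 195.682 289.969` with mm width/height → 1 unit = 1 mm. Flip: y_m = 289.969 − y_svg.

**Shape 1** — `<path>` cubic bezier, stroke `#ff0000` → score (S569, F2202). Control points (SVG): P0=(103.867,48.154), P1=(114.578,23.740), P2=(156.418,113.060), P3=(162.634,114.377); sampled at t=k/5. Machine vertices: (103.867,241.815) → (113.495,244.429) → (127.390,229.431) → (142.347,206.503) → (155.164,185.329) → (162.634,175.592). Open path.

**Shape 2** — `<rect>` rectangle, stroke `#ff0000` → score (S569, F2202). Machine vertices: (71.605,158.676) → (158.613,158.676) → (158.613,83.258) → (71.605,83.258) → (71.605,158.676). Closed: final G1 returns to the first vertex.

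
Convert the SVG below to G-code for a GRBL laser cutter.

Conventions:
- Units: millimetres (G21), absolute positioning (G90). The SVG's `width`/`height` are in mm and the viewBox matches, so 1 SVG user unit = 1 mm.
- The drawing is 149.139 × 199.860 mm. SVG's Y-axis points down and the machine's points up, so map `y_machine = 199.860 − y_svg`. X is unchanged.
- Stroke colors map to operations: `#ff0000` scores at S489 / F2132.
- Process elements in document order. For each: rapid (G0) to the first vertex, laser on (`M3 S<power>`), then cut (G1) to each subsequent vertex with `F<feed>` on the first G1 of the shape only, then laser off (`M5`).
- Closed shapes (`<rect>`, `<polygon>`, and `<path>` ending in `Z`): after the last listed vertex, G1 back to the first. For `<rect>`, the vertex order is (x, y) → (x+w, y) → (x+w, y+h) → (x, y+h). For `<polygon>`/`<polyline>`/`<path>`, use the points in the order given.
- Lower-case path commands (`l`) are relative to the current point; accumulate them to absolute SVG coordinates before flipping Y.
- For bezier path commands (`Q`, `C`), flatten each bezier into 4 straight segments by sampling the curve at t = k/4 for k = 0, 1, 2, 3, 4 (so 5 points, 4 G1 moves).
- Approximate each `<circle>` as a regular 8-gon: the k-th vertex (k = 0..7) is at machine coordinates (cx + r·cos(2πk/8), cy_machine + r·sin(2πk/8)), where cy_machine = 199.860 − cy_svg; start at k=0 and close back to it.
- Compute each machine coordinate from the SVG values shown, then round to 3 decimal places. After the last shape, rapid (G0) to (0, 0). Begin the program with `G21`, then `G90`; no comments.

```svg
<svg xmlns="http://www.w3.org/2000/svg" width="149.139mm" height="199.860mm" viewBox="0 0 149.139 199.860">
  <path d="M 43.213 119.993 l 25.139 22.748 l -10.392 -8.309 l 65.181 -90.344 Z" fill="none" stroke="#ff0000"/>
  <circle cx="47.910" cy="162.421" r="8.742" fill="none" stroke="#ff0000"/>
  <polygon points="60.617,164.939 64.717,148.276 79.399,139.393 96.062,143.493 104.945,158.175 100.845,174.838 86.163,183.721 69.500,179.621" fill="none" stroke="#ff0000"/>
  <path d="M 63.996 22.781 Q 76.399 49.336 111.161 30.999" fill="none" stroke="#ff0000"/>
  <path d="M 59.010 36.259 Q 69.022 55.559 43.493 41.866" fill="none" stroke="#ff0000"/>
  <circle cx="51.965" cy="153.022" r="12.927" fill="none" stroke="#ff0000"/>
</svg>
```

viewBox `0 0 149.139 199.860` with mm width/height → 1 unit = 1 mm. Flip: y_m = 199.860 − y_svg.

**Shape 1** — `<path>` closed polygon, stroke `#ff0000` → score (S489, F2132). Machine vertices: (43.213,79.867) → (68.352,57.119) → (57.960,65.428) → (123.141,155.772) → (43.213,79.867). Closed: final G1 returns to the first vertex.

**Shape 2** — `<circle>` circle, stroke `#ff0000` → score (S489, F2132). Machine vertices: (56.652,37.439) → (54.092,43.621) → (47.910,46.181) → (41.728,43.621) → (39.168,37.439) → (41.728,31.257) → (47.910,28.697) → (54.092,31.257) → (56.652,37.439). Closed: final G1 returns to the first vertex.

**Shape 3** — `<polygon>` regular polygon, stroke `#ff0000` → score (S489, F2132). Machine vertices: (60.617,34.921) → (64.717,51.584) → (79.399,60.467) → (96.062,56.367) → (104.945,41.685) → (100.845,25.022) → (86.163,16.139) → (69.500,20.239) → (60.617,34.921). Closed: final G1 returns to the first vertex.

**Shape 4** — `<path>` quadratic bezier, stroke `#ff0000` → score (S489, F2132). Control points (SVG): P0=(63.996,22.781), P1=(76.399,49.336), P2=(111.161,30.999); sampled at t=k/4. Machine vertices: (63.996,177.079) → (71.595,166.607) → (81.989,161.747) → (95.177,162.498) → (111.161,168.861). Open path.

**Shape 5** — `<path>` quadratic bezier, stroke `#ff0000` → score (S489, F2132). Control points (SVG): P0=(59.010,36.259), P1=(69.022,55.559), P2=(43.493,41.866); sampled at t=k/4. Machine vertices: (59.010,163.601) → (61.795,156.013) → (60.137,152.549) → (54.036,153.210) → (43.493,157.994). Open path.

**Shape 6** — `<circle>` circle, stroke `#ff0000` → score (S489, F2132). Machine vertices: (64.892,46.838) → (61.106,55.979) → (51.965,59.765) → (42.824,55.979) → (39.038,46.838) → (42.824,37.697) → (51.965,33.911) → (61.106,37.697) → (64.892,46.838). Closed: final G1 returns to the first vertex.

G21
G90
G0 X43.213 Y79.867
M3 S489
G1 X68.352 Y57.119 F2132
G1 X57.960 Y65.428
G1 X123.141 Y155.772
G1 X43.213 Y79.867
M5
G0 X56.652 Y37.439
M3 S489
G1 X54.092 Y43.621 F2132
G1 X47.910 Y46.181
G1 X41.728 Y43.621
G1 X39.168 Y37.439
G1 X41.728 Y31.257
G1 X47.910 Y28.697
G1 X54.092 Y31.257
G1 X56.652 Y37.439
M5
G0 X60.617 Y34.921
M3 S489
G1 X64.717 Y51.584 F2132
G1 X79.399 Y60.467
G1 X96.062 Y56.367
G1 X104.945 Y41.685
G1 X100.845 Y25.022
G1 X86.163 Y16.139
G1 X69.500 Y20.239
G1 X60.617 Y34.921
M5
G0 X63.996 Y177.079
M3 S489
G1 X71.595 Y166.607 F2132
G1 X81.989 Y161.747
G1 X95.177 Y162.498
G1 X111.161 Y168.861
M5
G0 X59.010 Y163.601
M3 S489
G1 X61.795 Y156.013 F2132
G1 X60.137 Y152.549
G1 X54.036 Y153.210
G1 X43.493 Y157.994
M5
G0 X64.892 Y46.838
M3 S489
G1 X61.106 Y55.979 F2132
G1 X51.965 Y59.765
G1 X42.824 Y55.979
G1 X39.038 Y46.838
G1 X42.824 Y37.697
G1 X51.965 Y33.911
G1 X61.106 Y37.697
G1 X64.892 Y46.838
M5
G0 X0.000 Y0.000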